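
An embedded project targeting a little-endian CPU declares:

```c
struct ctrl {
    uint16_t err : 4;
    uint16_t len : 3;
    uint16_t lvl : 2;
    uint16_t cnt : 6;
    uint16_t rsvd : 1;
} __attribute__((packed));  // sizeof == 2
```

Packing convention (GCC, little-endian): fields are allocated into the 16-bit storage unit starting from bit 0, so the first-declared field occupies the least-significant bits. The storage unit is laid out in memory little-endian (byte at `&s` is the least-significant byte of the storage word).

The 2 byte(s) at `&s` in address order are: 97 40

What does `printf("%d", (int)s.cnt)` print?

[0]=0x97 [1]=0x40 (little-endian) → word 0x4097
err:4 @ bit 0 → (0x4097>>0)&0xf = 0x7
len:3 @ bit 4 → (0x4097>>4)&0x7 = 0x1
lvl:2 @ bit 7 → (0x4097>>7)&0x3 = 0x1
cnt:6 @ bit 9 → (0x4097>>9)&0x3f = 0x20  ←
rsvd:1 @ bit 15 → (0x4097>>15)&0x1 = 0x0

32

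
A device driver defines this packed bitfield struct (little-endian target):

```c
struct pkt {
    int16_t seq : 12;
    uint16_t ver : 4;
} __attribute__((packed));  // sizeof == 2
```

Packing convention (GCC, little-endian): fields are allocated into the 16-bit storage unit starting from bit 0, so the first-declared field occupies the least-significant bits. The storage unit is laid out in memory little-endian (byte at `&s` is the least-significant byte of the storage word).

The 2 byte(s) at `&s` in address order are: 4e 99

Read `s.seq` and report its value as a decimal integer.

-1714

[0]=0x4e [1]=0x99 (little-endian) → word 0x994e
seq:12 @ bit 0 → (0x994e>>0)&0xfff = 0x94e  ←
ver:4 @ bit 12 → (0x994e>>12)&0xf = 0x9
seq signed 12b, MSB=1: 2382 - 4096 = -1714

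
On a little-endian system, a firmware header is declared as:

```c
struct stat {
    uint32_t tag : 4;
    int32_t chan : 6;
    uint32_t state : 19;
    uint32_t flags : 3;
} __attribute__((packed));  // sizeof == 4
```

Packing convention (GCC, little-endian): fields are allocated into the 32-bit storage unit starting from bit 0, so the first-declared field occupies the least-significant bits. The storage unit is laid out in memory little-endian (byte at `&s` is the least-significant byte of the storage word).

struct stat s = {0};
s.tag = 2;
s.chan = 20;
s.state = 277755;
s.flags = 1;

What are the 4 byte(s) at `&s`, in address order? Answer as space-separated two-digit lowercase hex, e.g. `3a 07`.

42 ed f3 30

tag (4b) val=2 bits=0x2 at bit 0: 0x00000002
chan (6b) val=20 bits=0x14 at bit 4: 0x00000142
state (19b) val=277755 bits=0x43cfb at bit 10: 0x10f3ed42
flags (3b) val=1 bits=0x1 at bit 29: 0x30f3ed42
word = 0x30f3ed42 → little-endian bytes:
  [0]=0x42  [1]=0xed  [2]=0xf3  [3]=0x30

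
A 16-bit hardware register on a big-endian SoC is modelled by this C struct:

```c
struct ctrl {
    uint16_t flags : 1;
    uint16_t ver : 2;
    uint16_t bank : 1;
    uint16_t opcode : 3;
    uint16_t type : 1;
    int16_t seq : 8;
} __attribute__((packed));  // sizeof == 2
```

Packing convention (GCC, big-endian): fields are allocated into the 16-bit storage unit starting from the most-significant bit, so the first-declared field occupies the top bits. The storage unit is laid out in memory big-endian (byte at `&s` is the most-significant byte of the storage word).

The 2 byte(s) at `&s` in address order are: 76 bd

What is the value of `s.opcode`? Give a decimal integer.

[0]=0x76 [1]=0xbd (big-endian) → word 0x76bd
flags [15+:1] = (word>>15) & 0x1 = 0
ver [13+:2] = (word>>13) & 0x3 = 3
bank [12+:1] = (word>>12) & 0x1 = 1
opcode [9+:3] = (word>>9) & 0x7 = 3  ←
type [8+:1] = (word>>8) & 0x1 = 0
seq [0+:8] = (word>>0) & 0xff = 189

3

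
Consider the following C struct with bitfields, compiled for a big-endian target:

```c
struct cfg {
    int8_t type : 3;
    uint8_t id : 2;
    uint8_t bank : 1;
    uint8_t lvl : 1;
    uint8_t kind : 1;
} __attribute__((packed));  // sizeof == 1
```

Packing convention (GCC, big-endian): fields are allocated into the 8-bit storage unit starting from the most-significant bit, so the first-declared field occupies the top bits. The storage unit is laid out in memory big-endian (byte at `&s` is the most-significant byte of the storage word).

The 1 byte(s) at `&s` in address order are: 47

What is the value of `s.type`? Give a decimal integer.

2

[0]=0x47 (big-endian) → word 0x47
type [5+:3] = (word>>5) & 0x7 = 2  ←
id [3+:2] = (word>>3) & 0x3 = 0
bank [2+:1] = (word>>2) & 0x1 = 1
lvl [1+:1] = (word>>1) & 0x1 = 1
kind [0+:1] = (word>>0) & 0x1 = 1
type signed 3b, MSB=0: value = 2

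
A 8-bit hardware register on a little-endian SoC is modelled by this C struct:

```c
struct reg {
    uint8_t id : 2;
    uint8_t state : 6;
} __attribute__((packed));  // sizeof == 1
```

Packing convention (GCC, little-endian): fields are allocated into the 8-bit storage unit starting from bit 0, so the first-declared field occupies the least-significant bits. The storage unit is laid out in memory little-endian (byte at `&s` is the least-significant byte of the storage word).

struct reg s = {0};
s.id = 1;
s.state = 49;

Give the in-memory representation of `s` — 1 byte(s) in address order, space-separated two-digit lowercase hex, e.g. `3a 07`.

c5

[0+:2] id=1 & 0x3 = 0x1; word=0x01
[2+:6] state=49 & 0x3f = 0x31; word=0xc5
word = 0xc5 → little-endian bytes:
  [0]=0xc5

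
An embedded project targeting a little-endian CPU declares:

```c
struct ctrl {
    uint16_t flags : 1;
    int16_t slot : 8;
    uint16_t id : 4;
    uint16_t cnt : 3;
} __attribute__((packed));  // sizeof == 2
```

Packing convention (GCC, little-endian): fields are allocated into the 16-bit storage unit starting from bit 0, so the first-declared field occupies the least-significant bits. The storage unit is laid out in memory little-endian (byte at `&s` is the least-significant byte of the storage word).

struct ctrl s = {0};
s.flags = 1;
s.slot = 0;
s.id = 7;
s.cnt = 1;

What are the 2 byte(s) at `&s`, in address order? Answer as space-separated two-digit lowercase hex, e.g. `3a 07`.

01 2e

flags:1 = 1 → 0x1 << 0 → word 0x0001
slot:8 = 0 → 0x0 << 1 → word 0x0001
id:4 = 7 → 0x7 << 9 → word 0x0e01
cnt:3 = 1 → 0x1 << 13 → word 0x2e01
word = 0x2e01 → little-endian bytes:
  [0]=0x01  [1]=0x2e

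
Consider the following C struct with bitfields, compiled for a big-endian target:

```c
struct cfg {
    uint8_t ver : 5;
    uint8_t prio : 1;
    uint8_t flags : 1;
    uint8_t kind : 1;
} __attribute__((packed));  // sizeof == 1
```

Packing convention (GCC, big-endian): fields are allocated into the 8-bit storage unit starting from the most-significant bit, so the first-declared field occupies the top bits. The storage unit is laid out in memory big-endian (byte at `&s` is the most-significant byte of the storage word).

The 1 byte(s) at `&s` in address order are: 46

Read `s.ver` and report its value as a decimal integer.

8

[0]=0x46 (big-endian) → word 0x46
ver:5 @ bit 3 → (0x46>>3)&0x1f = 0x8  ←
prio:1 @ bit 2 → (0x46>>2)&0x1 = 0x1
flags:1 @ bit 1 → (0x46>>1)&0x1 = 0x1
kind:1 @ bit 0 → (0x46>>0)&0x1 = 0x0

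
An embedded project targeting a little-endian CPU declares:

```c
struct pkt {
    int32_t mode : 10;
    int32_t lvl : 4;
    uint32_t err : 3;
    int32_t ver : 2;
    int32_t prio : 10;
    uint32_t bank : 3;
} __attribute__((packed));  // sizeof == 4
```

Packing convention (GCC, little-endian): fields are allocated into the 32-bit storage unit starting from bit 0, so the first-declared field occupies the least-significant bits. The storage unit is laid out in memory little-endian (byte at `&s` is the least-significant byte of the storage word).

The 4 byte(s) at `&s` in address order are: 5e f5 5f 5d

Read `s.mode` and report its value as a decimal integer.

[0]=0x5e [1]=0xf5 [2]=0x5f [3]=0x5d (little-endian) → word 0x5d5ff55e
mode [0+:10] = (word>>0) & 0x3ff = 350  ←
lvl [10+:4] = (word>>10) & 0xf = 13
err [14+:3] = (word>>14) & 0x7 = 7
ver [17+:2] = (word>>17) & 0x3 = 3
prio [19+:10] = (word>>19) & 0x3ff = 939
bank [29+:3] = (word>>29) & 0x7 = 2
mode signed 10b, MSB=0: value = 350

350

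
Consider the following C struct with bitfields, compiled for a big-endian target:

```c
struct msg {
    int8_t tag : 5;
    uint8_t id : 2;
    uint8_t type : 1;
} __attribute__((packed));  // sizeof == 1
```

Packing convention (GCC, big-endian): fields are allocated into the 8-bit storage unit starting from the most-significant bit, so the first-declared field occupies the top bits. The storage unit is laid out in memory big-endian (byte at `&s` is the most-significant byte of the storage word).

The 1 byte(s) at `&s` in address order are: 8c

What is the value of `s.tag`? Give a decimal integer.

[0]=0x8c (big-endian) → word 0x8c
tag [3+:5] = (word>>3) & 0x1f = 17  ←
id [1+:2] = (word>>1) & 0x3 = 2
type [0+:1] = (word>>0) & 0x1 = 0
tag signed 5b, MSB=1: 17 - 32 = -15

-15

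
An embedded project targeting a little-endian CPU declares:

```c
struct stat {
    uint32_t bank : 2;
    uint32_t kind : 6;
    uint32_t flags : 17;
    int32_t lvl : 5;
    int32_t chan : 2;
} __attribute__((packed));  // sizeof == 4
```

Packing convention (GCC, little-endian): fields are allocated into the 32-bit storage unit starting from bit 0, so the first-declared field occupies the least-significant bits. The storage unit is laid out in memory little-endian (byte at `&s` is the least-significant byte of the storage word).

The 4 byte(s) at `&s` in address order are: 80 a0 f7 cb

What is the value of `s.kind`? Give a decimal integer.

32

[0]=0x80 [1]=0xa0 [2]=0xf7 [3]=0xcb (little-endian) → word 0xcbf7a080
bank [0+:2] = (word>>0) & 0x3 = 0
kind [2+:6] = (word>>2) & 0x3f = 32  ←
flags [8+:17] = (word>>8) & 0x1ffff = 128928
lvl [25+:5] = (word>>25) & 0x1f = 5
chan [30+:2] = (word>>30) & 0x3 = 3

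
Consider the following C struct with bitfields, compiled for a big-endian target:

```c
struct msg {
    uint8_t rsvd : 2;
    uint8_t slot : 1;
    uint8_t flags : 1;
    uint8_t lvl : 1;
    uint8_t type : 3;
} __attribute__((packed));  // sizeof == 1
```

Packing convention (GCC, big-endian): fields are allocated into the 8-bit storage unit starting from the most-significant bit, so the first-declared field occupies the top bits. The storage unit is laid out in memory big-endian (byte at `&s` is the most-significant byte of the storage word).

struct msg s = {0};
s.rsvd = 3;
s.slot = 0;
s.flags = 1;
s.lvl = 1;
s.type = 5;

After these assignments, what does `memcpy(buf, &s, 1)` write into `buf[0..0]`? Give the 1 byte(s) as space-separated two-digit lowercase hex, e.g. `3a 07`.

rsvd (2b) val=3 bits=0x3 at bit 6: 0xc0
slot (1b) val=0 bits=0x0 at bit 5: 0xc0
flags (1b) val=1 bits=0x1 at bit 4: 0xd0
lvl (1b) val=1 bits=0x1 at bit 3: 0xd8
type (3b) val=5 bits=0x5 at bit 0: 0xdd
word = 0xdd → big-endian bytes:
  [0]=0xdd

dd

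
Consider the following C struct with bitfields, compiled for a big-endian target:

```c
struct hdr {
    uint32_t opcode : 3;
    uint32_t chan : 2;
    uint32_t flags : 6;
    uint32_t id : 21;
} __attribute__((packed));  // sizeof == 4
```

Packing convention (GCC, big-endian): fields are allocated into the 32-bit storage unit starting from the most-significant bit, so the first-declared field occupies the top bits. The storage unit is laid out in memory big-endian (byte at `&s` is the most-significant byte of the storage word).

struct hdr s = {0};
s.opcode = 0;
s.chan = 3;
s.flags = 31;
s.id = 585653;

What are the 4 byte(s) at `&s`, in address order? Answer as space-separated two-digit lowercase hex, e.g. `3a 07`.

1b e8 ef b5

opcode (3b) val=0 bits=0x0 at bit 29: 0x00000000
chan (2b) val=3 bits=0x3 at bit 27: 0x18000000
flags (6b) val=31 bits=0x1f at bit 21: 0x1be00000
id (21b) val=585653 bits=0x8efb5 at bit 0: 0x1be8efb5
word = 0x1be8efb5 → big-endian bytes:
  [0]=0x1b  [1]=0xe8  [2]=0xef  [3]=0xb5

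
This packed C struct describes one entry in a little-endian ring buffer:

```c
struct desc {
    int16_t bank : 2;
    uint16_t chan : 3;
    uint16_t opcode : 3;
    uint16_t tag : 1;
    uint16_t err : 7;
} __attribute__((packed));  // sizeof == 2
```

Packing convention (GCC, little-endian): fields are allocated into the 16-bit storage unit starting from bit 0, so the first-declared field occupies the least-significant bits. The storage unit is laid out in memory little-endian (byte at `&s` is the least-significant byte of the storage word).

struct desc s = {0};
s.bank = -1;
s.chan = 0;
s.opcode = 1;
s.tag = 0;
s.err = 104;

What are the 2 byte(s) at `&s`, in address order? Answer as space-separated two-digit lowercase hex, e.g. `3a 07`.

23 d0

bank (2b) val=-1 bits=0x3 at bit 0: 0x0003
chan (3b) val=0 bits=0x0 at bit 2: 0x0003
opcode (3b) val=1 bits=0x1 at bit 5: 0x0023
tag (1b) val=0 bits=0x0 at bit 8: 0x0023
err (7b) val=104 bits=0x68 at bit 9: 0xd023
word = 0xd023 → little-endian bytes:
  [0]=0x23  [1]=0xd0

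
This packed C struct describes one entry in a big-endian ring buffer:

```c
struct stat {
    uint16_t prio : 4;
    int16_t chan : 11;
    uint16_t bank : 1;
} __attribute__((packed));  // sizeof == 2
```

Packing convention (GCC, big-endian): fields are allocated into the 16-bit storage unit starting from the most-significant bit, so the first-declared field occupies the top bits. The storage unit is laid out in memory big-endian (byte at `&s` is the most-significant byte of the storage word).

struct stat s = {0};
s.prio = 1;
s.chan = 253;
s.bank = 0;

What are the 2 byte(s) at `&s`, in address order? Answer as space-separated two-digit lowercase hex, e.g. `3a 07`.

11 fa

prio:4 = 1 → 0x1 << 12 → word 0x1000
chan:11 = 253 → 0xfd << 1 → word 0x11fa
bank:1 = 0 → 0x0 << 0 → word 0x11fa
word = 0x11fa → big-endian bytes:
  [0]=0x11  [1]=0xfa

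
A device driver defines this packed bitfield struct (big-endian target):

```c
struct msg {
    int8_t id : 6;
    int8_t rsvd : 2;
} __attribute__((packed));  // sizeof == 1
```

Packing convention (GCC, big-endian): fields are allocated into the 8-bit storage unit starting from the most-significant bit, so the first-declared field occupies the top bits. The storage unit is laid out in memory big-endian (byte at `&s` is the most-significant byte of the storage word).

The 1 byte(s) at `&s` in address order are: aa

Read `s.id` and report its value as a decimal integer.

[0]=0xaa (big-endian) → word 0xaa
id [2+:6] = (word>>2) & 0x3f = 42  ←
rsvd [0+:2] = (word>>0) & 0x3 = 2
id signed 6b, MSB=1: 42 - 64 = -22

-22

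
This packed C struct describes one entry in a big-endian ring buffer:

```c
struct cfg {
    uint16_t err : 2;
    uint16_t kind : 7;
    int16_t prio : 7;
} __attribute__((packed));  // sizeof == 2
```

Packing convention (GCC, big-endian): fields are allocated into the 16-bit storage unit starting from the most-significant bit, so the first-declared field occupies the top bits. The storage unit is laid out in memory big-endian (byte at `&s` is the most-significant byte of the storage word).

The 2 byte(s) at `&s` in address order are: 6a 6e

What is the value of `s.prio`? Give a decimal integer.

-18

[0]=0x6a [1]=0x6e (big-endian) → word 0x6a6e
err:2 @ bit 14 → (0x6a6e>>14)&0x3 = 0x1
kind:7 @ bit 7 → (0x6a6e>>7)&0x7f = 0x54
prio:7 @ bit 0 → (0x6a6e>>0)&0x7f = 0x6e  ←
prio signed 7b, MSB=1: 110 - 128 = -18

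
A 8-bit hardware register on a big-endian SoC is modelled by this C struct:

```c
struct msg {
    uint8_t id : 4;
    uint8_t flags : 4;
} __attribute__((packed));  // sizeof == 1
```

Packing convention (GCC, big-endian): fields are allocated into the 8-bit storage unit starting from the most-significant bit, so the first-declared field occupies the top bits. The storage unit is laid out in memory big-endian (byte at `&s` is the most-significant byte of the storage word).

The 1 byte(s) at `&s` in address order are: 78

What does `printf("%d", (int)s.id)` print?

7

[0]=0x78 (big-endian) → word 0x78
id:4 @ bit 4 → (0x78>>4)&0xf = 0x7  ←
flags:4 @ bit 0 → (0x78>>0)&0xf = 0x8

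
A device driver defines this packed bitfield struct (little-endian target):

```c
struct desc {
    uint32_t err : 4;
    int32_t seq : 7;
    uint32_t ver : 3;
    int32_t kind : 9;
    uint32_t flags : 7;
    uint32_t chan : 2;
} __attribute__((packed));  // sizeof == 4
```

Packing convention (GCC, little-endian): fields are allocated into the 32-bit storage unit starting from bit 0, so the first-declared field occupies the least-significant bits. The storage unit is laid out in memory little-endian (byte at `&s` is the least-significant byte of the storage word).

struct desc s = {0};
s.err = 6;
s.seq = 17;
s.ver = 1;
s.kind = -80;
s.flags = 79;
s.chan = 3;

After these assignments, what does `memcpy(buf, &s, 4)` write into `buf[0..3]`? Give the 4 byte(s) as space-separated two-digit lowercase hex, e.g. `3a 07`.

[0+:4] err=6 & 0xf = 0x6; word=0x00000006
[4+:7] seq=17 & 0x7f = 0x11; word=0x00000116
[11+:3] ver=1 & 0x7 = 0x1; word=0x00000916
[14+:9] kind=-80 & 0x1ff = 0x1b0; word=0x006c0916
[23+:7] flags=79 & 0x7f = 0x4f; word=0x27ec0916
[30+:2] chan=3 & 0x3 = 0x3; word=0xe7ec0916
word = 0xe7ec0916 → little-endian bytes:
  [0]=0x16  [1]=0x09  [2]=0xec  [3]=0xe7

16 09 ec e7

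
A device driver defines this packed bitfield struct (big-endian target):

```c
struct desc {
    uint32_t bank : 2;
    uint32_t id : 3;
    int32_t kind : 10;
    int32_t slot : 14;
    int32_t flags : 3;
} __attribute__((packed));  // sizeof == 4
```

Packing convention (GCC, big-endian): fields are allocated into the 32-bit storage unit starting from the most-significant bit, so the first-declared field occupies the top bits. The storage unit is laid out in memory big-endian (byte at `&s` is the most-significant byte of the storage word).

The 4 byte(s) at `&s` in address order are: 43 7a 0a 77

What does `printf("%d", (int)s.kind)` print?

[0]=0x43 [1]=0x7a [2]=0x0a [3]=0x77 (big-endian) → word 0x437a0a77
bank:2 @ bit 30 → (0x437a0a77>>30)&0x3 = 0x1
id:3 @ bit 27 → (0x437a0a77>>27)&0x7 = 0x0
kind:10 @ bit 17 → (0x437a0a77>>17)&0x3ff = 0x1bd  ←
slot:14 @ bit 3 → (0x437a0a77>>3)&0x3fff = 0x14e
flags:3 @ bit 0 → (0x437a0a77>>0)&0x7 = 0x7
kind signed 10b, MSB=0: value = 445

445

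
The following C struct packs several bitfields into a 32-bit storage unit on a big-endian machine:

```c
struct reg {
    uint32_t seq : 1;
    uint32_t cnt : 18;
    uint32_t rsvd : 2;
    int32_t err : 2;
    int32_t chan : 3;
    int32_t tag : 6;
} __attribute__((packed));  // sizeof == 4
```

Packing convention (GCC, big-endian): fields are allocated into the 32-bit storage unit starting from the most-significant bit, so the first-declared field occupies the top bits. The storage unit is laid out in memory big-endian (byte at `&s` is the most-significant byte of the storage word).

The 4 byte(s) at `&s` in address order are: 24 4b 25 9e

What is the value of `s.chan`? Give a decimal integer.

-2

[0]=0x24 [1]=0x4b [2]=0x25 [3]=0x9e (big-endian) → word 0x244b259e
seq:1 @ bit 31 → (0x244b259e>>31)&0x1 = 0x0
cnt:18 @ bit 13 → (0x244b259e>>13)&0x3ffff = 0x12259
rsvd:2 @ bit 11 → (0x244b259e>>11)&0x3 = 0x0
err:2 @ bit 9 → (0x244b259e>>9)&0x3 = 0x2
chan:3 @ bit 6 → (0x244b259e>>6)&0x7 = 0x6  ←
tag:6 @ bit 0 → (0x244b259e>>0)&0x3f = 0x1e
chan signed 3b, MSB=1: 6 - 8 = -2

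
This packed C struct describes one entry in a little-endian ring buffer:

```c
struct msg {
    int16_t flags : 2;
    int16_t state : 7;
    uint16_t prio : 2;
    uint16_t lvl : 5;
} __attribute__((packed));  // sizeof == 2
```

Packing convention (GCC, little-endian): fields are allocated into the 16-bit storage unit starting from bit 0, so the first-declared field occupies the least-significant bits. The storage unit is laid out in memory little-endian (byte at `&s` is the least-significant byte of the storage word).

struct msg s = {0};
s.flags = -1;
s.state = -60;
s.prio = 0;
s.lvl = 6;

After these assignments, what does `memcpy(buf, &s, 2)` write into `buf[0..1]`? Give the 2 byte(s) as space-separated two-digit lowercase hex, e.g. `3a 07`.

flags:2 = -1 → 0x3 << 0 → word 0x0003
state:7 = -60 → 0x44 << 2 → word 0x0113
prio:2 = 0 → 0x0 << 9 → word 0x0113
lvl:5 = 6 → 0x6 << 11 → word 0x3113
word = 0x3113 → little-endian bytes:
  [0]=0x13  [1]=0x31

13 31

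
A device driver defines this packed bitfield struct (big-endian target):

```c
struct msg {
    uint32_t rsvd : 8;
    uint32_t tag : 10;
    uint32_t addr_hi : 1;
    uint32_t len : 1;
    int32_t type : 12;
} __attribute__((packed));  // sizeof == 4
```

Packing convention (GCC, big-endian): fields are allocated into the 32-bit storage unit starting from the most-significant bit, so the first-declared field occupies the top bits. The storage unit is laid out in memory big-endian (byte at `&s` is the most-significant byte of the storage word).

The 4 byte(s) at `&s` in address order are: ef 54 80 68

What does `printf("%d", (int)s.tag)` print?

338

[0]=0xef [1]=0x54 [2]=0x80 [3]=0x68 (big-endian) → word 0xef548068
rsvd:8 @ bit 24 → (0xef548068>>24)&0xff = 0xef
tag:10 @ bit 14 → (0xef548068>>14)&0x3ff = 0x152  ←
addr_hi:1 @ bit 13 → (0xef548068>>13)&0x1 = 0x0
len:1 @ bit 12 → (0xef548068>>12)&0x1 = 0x0
type:12 @ bit 0 → (0xef548068>>0)&0xfff = 0x68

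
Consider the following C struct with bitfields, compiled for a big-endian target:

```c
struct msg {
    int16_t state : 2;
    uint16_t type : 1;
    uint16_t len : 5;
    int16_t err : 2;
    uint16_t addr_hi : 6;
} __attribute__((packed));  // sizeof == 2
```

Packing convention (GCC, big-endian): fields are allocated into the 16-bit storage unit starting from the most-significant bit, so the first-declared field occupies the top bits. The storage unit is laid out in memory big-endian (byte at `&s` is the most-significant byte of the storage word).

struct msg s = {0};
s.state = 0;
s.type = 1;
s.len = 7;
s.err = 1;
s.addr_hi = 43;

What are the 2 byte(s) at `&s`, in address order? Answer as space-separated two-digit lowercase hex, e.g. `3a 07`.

state:2 = 0 → 0x0 << 14 → word 0x0000
type:1 = 1 → 0x1 << 13 → word 0x2000
len:5 = 7 → 0x7 << 8 → word 0x2700
err:2 = 1 → 0x1 << 6 → word 0x2740
addr_hi:6 = 43 → 0x2b << 0 → word 0x276b
word = 0x276b → big-endian bytes:
  [0]=0x27  [1]=0x6b

27 6b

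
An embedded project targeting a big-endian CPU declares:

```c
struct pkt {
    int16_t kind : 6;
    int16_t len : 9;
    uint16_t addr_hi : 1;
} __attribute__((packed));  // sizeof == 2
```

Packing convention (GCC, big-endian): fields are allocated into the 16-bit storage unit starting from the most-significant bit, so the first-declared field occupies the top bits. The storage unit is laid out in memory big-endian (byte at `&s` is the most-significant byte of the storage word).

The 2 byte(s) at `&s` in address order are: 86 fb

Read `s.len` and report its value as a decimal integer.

-131

[0]=0x86 [1]=0xfb (big-endian) → word 0x86fb
kind:6 @ bit 10 → (0x86fb>>10)&0x3f = 0x21
len:9 @ bit 1 → (0x86fb>>1)&0x1ff = 0x17d  ←
addr_hi:1 @ bit 0 → (0x86fb>>0)&0x1 = 0x1
len signed 9b, MSB=1: 381 - 512 = -131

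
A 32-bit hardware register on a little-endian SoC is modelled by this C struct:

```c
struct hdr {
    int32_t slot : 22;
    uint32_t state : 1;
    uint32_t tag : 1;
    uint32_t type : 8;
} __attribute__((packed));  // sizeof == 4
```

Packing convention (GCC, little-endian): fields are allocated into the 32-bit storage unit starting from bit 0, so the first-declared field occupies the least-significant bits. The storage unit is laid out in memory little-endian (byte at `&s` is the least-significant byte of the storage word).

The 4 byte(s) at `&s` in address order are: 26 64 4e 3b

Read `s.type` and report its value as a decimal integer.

59

[0]=0x26 [1]=0x64 [2]=0x4e [3]=0x3b (little-endian) → word 0x3b4e6426
slot:22 @ bit 0 → (0x3b4e6426>>0)&0x3fffff = 0xe6426
state:1 @ bit 22 → (0x3b4e6426>>22)&0x1 = 0x1
tag:1 @ bit 23 → (0x3b4e6426>>23)&0x1 = 0x0
type:8 @ bit 24 → (0x3b4e6426>>24)&0xff = 0x3b  ←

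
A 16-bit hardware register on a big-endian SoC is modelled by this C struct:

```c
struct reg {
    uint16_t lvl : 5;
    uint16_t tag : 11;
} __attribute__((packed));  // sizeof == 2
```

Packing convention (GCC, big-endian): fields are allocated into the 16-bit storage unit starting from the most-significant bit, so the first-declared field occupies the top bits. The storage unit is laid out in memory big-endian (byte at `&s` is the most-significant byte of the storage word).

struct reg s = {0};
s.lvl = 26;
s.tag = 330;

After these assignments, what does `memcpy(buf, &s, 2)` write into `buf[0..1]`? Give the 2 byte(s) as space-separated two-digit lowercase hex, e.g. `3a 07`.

lvl (5b) val=26 bits=0x1a at bit 11: 0xd000
tag (11b) val=330 bits=0x14a at bit 0: 0xd14a
word = 0xd14a → big-endian bytes:
  [0]=0xd1  [1]=0x4a

d1 4a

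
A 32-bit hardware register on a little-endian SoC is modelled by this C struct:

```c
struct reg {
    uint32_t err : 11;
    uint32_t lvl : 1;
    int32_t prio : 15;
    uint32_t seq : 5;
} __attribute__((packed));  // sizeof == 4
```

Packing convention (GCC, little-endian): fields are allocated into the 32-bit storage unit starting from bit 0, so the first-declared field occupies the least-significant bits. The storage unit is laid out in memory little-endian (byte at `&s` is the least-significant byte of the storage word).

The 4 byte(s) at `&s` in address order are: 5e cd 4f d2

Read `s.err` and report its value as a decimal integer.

1374

[0]=0x5e [1]=0xcd [2]=0x4f [3]=0xd2 (little-endian) → word 0xd24fcd5e
err:11 @ bit 0 → (0xd24fcd5e>>0)&0x7ff = 0x55e  ←
lvl:1 @ bit 11 → (0xd24fcd5e>>11)&0x1 = 0x1
prio:15 @ bit 12 → (0xd24fcd5e>>12)&0x7fff = 0x24fc
seq:5 @ bit 27 → (0xd24fcd5e>>27)&0x1f = 0x1a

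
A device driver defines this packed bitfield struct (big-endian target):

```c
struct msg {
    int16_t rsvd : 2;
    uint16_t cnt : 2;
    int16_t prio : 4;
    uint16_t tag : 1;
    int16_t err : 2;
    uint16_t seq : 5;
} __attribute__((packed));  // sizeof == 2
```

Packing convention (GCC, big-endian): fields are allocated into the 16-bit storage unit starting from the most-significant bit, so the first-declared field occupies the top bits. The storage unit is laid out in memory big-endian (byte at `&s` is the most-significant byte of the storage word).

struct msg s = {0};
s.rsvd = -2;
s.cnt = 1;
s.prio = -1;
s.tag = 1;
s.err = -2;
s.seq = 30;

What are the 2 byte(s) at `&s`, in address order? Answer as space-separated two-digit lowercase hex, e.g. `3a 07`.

9f de

rsvd (2b) val=-2 bits=0x2 at bit 14: 0x8000
cnt (2b) val=1 bits=0x1 at bit 12: 0x9000
prio (4b) val=-1 bits=0xf at bit 8: 0x9f00
tag (1b) val=1 bits=0x1 at bit 7: 0x9f80
err (2b) val=-2 bits=0x2 at bit 5: 0x9fc0
seq (5b) val=30 bits=0x1e at bit 0: 0x9fde
word = 0x9fde → big-endian bytes:
  [0]=0x9f  [1]=0xde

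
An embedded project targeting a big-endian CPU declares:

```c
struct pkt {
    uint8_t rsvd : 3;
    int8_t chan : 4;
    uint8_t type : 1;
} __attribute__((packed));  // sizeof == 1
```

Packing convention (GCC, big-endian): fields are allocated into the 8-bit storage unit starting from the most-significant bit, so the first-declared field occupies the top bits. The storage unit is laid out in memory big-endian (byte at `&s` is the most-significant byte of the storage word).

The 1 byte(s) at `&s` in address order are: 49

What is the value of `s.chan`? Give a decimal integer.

4

[0]=0x49 (big-endian) → word 0x49
rsvd:3 @ bit 5 → (0x49>>5)&0x7 = 0x2
chan:4 @ bit 1 → (0x49>>1)&0xf = 0x4  ←
type:1 @ bit 0 → (0x49>>0)&0x1 = 0x1
chan signed 4b, MSB=0: value = 4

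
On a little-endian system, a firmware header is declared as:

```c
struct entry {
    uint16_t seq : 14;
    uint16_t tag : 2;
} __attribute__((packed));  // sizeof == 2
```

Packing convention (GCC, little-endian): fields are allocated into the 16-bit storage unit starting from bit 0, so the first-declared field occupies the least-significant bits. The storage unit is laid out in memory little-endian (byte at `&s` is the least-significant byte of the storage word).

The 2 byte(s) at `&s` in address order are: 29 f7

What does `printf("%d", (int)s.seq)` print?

14121

[0]=0x29 [1]=0xf7 (little-endian) → word 0xf729
seq:14 @ bit 0 → (0xf729>>0)&0x3fff = 0x3729  ←
tag:2 @ bit 14 → (0xf729>>14)&0x3 = 0x3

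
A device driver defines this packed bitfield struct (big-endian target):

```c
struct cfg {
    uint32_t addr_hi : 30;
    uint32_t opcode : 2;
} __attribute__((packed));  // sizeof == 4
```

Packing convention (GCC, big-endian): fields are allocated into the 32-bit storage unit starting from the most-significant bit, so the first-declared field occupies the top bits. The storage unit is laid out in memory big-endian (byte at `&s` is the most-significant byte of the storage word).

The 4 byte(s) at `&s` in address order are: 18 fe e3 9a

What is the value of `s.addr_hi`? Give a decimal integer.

104839398

[0]=0x18 [1]=0xfe [2]=0xe3 [3]=0x9a (big-endian) → word 0x18fee39a
addr_hi:30 @ bit 2 → (0x18fee39a>>2)&0x3fffffff = 0x63fb8e6  ←
opcode:2 @ bit 0 → (0x18fee39a>>0)&0x3 = 0x2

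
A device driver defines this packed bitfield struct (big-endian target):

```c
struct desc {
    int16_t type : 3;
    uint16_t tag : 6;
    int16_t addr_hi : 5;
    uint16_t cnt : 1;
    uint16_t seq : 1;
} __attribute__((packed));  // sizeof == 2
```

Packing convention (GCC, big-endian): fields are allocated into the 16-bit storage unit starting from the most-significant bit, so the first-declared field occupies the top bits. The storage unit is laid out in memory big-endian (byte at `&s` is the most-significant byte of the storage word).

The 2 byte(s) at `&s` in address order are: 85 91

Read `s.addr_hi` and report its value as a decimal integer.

[0]=0x85 [1]=0x91 (big-endian) → word 0x8591
type:3 @ bit 13 → (0x8591>>13)&0x7 = 0x4
tag:6 @ bit 7 → (0x8591>>7)&0x3f = 0xb
addr_hi:5 @ bit 2 → (0x8591>>2)&0x1f = 0x4  ←
cnt:1 @ bit 1 → (0x8591>>1)&0x1 = 0x0
seq:1 @ bit 0 → (0x8591>>0)&0x1 = 0x1
addr_hi signed 5b, MSB=0: value = 4

4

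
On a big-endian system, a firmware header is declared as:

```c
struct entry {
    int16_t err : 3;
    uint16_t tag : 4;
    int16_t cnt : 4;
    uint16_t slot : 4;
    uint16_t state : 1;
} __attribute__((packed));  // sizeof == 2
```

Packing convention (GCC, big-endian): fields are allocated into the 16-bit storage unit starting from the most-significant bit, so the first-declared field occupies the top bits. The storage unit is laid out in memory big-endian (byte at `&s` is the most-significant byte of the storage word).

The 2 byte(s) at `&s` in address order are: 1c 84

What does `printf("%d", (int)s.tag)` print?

14

[0]=0x1c [1]=0x84 (big-endian) → word 0x1c84
err [13+:3] = (word>>13) & 0x7 = 0
tag [9+:4] = (word>>9) & 0xf = 14  ←
cnt [5+:4] = (word>>5) & 0xf = 4
slot [1+:4] = (word>>1) & 0xf = 2
state [0+:1] = (word>>0) & 0x1 = 0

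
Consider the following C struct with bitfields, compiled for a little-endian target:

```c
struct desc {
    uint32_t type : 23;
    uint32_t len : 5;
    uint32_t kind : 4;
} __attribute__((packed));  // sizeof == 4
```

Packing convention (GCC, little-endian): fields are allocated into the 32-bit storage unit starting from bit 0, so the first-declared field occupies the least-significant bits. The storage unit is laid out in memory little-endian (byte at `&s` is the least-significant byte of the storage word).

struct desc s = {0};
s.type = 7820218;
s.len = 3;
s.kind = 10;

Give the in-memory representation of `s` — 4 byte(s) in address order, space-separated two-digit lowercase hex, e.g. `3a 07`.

[0+:23] type=7820218 & 0x7fffff = 0x7753ba; word=0x007753ba
[23+:5] len=3 & 0x1f = 0x3; word=0x01f753ba
[28+:4] kind=10 & 0xf = 0xa; word=0xa1f753ba
word = 0xa1f753ba → little-endian bytes:
  [0]=0xba  [1]=0x53  [2]=0xf7  [3]=0xa1

ba 53 f7 a1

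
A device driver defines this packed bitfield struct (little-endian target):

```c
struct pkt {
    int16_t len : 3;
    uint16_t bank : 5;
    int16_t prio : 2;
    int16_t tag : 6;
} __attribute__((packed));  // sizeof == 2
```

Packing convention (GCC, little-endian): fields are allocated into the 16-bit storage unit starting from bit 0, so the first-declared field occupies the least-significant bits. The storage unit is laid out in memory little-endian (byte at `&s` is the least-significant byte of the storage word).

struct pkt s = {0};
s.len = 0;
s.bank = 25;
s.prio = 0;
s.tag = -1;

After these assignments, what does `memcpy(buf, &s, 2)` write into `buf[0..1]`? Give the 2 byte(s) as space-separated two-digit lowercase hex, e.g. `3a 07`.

len (3b) val=0 bits=0x0 at bit 0: 0x0000
bank (5b) val=25 bits=0x19 at bit 3: 0x00c8
prio (2b) val=0 bits=0x0 at bit 8: 0x00c8
tag (6b) val=-1 bits=0x3f at bit 10: 0xfcc8
word = 0xfcc8 → little-endian bytes:
  [0]=0xc8  [1]=0xfc

c8 fc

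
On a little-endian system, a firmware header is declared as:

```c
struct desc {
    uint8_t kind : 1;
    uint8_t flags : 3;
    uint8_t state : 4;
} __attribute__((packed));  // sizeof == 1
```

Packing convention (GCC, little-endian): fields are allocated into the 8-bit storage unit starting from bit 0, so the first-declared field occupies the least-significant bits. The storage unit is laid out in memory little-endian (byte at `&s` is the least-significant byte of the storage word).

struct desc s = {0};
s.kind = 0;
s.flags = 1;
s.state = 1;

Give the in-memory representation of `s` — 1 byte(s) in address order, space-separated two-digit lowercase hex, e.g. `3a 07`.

12

kind (1b) val=0 bits=0x0 at bit 0: 0x00
flags (3b) val=1 bits=0x1 at bit 1: 0x02
state (4b) val=1 bits=0x1 at bit 4: 0x12
word = 0x12 → little-endian bytes:
  [0]=0x12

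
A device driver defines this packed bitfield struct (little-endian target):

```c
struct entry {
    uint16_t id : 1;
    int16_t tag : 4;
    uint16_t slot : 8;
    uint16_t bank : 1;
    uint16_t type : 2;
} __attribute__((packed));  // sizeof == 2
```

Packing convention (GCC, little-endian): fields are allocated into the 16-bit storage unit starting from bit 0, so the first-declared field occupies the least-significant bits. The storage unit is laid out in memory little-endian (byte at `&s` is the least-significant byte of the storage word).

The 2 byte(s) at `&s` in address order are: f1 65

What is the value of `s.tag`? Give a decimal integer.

-8

[0]=0xf1 [1]=0x65 (little-endian) → word 0x65f1
id:1 @ bit 0 → (0x65f1>>0)&0x1 = 0x1
tag:4 @ bit 1 → (0x65f1>>1)&0xf = 0x8  ←
slot:8 @ bit 5 → (0x65f1>>5)&0xff = 0x2f
bank:1 @ bit 13 → (0x65f1>>13)&0x1 = 0x1
type:2 @ bit 14 → (0x65f1>>14)&0x3 = 0x1
tag signed 4b, MSB=1: 8 - 16 = -8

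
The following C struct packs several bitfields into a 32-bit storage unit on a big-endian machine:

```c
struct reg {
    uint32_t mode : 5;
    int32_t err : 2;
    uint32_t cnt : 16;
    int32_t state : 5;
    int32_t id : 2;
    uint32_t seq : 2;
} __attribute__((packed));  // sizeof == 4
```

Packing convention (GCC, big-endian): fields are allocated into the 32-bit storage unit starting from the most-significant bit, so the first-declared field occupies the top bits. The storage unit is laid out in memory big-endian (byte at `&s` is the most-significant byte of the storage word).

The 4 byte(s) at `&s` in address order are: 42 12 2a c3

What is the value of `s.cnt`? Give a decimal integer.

2325

[0]=0x42 [1]=0x12 [2]=0x2a [3]=0xc3 (big-endian) → word 0x42122ac3
mode:5 @ bit 27 → (0x42122ac3>>27)&0x1f = 0x8
err:2 @ bit 25 → (0x42122ac3>>25)&0x3 = 0x1
cnt:16 @ bit 9 → (0x42122ac3>>9)&0xffff = 0x915  ←
state:5 @ bit 4 → (0x42122ac3>>4)&0x1f = 0xc
id:2 @ bit 2 → (0x42122ac3>>2)&0x3 = 0x0
seq:2 @ bit 0 → (0x42122ac3>>0)&0x3 = 0x3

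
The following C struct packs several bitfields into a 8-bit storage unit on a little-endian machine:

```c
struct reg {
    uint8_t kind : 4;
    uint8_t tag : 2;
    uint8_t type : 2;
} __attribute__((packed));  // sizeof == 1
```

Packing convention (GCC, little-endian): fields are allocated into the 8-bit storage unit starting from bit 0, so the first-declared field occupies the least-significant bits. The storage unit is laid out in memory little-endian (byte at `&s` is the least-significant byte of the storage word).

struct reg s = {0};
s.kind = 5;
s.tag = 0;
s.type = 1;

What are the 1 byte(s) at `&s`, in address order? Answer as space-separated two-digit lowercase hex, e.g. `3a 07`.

45

[0+:4] kind=5 & 0xf = 0x5; word=0x05
[4+:2] tag=0 & 0x3 = 0x0; word=0x05
[6+:2] type=1 & 0x3 = 0x1; word=0x45
word = 0x45 → little-endian bytes:
  [0]=0x45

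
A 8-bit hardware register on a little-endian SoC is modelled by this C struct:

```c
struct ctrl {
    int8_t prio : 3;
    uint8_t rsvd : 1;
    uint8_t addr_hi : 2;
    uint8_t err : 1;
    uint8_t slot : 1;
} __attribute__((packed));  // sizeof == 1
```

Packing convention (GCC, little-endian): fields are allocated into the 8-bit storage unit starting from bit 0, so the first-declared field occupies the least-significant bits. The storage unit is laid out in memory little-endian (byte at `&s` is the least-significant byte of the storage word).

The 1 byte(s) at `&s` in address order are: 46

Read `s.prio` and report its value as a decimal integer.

[0]=0x46 (little-endian) → word 0x46
prio:3 @ bit 0 → (0x46>>0)&0x7 = 0x6  ←
rsvd:1 @ bit 3 → (0x46>>3)&0x1 = 0x0
addr_hi:2 @ bit 4 → (0x46>>4)&0x3 = 0x0
err:1 @ bit 6 → (0x46>>6)&0x1 = 0x1
slot:1 @ bit 7 → (0x46>>7)&0x1 = 0x0
prio signed 3b, MSB=1: 6 - 8 = -2

-2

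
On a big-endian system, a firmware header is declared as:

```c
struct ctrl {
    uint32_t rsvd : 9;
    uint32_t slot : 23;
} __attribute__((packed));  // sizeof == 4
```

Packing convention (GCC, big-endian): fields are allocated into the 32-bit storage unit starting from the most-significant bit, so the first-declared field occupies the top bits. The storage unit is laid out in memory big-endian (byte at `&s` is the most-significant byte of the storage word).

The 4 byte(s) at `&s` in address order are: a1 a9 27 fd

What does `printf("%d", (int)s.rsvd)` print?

[0]=0xa1 [1]=0xa9 [2]=0x27 [3]=0xfd (big-endian) → word 0xa1a927fd
rsvd [23+:9] = (word>>23) & 0x1ff = 323  ←
slot [0+:23] = (word>>0) & 0x7fffff = 2697213

323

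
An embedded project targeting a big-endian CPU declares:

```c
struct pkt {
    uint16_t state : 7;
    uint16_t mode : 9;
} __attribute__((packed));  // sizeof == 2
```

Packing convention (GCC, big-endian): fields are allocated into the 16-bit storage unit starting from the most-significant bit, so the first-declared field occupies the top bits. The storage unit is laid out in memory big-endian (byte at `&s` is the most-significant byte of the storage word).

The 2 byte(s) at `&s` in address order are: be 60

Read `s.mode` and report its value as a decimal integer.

96

[0]=0xbe [1]=0x60 (big-endian) → word 0xbe60
state [9+:7] = (word>>9) & 0x7f = 95
mode [0+:9] = (word>>0) & 0x1ff = 96  ←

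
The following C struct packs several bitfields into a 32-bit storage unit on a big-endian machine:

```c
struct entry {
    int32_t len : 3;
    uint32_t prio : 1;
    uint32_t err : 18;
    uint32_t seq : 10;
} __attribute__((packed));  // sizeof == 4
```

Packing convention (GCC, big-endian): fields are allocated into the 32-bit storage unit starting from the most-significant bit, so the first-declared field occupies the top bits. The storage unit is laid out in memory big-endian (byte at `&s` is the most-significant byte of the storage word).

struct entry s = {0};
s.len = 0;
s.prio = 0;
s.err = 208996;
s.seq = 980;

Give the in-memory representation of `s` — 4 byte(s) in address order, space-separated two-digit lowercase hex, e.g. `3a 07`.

len (3b) val=0 bits=0x0 at bit 29: 0x00000000
prio (1b) val=0 bits=0x0 at bit 28: 0x00000000
err (18b) val=208996 bits=0x33064 at bit 10: 0x0cc19000
seq (10b) val=980 bits=0x3d4 at bit 0: 0x0cc193d4
word = 0x0cc193d4 → big-endian bytes:
  [0]=0x0c  [1]=0xc1  [2]=0x93  [3]=0xd4

0c c1 93 d4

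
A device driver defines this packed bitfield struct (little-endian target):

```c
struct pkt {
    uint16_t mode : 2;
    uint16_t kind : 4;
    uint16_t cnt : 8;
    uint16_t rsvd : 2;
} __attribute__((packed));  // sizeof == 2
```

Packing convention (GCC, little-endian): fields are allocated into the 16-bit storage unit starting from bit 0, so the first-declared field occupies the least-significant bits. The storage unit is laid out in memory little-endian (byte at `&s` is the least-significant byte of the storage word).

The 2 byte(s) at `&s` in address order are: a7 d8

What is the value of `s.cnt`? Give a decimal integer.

[0]=0xa7 [1]=0xd8 (little-endian) → word 0xd8a7
mode:2 @ bit 0 → (0xd8a7>>0)&0x3 = 0x3
kind:4 @ bit 2 → (0xd8a7>>2)&0xf = 0x9
cnt:8 @ bit 6 → (0xd8a7>>6)&0xff = 0x62  ←
rsvd:2 @ bit 14 → (0xd8a7>>14)&0x3 = 0x3

98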